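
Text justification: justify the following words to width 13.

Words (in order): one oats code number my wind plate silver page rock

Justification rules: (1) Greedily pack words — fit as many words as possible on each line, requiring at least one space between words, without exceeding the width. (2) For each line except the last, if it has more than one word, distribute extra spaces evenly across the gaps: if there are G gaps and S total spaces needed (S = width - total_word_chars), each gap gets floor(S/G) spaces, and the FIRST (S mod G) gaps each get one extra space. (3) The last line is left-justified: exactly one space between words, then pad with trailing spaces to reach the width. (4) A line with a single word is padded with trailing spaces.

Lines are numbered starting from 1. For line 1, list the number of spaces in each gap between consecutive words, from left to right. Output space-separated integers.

Line 1: ['one', 'oats', 'code'] (min_width=13, slack=0)
Line 2: ['number', 'my'] (min_width=9, slack=4)
Line 3: ['wind', 'plate'] (min_width=10, slack=3)
Line 4: ['silver', 'page'] (min_width=11, slack=2)
Line 5: ['rock'] (min_width=4, slack=9)

Answer: 1 1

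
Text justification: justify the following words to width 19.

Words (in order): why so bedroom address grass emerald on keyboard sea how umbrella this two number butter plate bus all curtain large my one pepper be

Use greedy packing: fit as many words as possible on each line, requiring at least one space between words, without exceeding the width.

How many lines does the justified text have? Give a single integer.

Line 1: ['why', 'so', 'bedroom'] (min_width=14, slack=5)
Line 2: ['address', 'grass'] (min_width=13, slack=6)
Line 3: ['emerald', 'on', 'keyboard'] (min_width=19, slack=0)
Line 4: ['sea', 'how', 'umbrella'] (min_width=16, slack=3)
Line 5: ['this', 'two', 'number'] (min_width=15, slack=4)
Line 6: ['butter', 'plate', 'bus'] (min_width=16, slack=3)
Line 7: ['all', 'curtain', 'large'] (min_width=17, slack=2)
Line 8: ['my', 'one', 'pepper', 'be'] (min_width=16, slack=3)
Total lines: 8

Answer: 8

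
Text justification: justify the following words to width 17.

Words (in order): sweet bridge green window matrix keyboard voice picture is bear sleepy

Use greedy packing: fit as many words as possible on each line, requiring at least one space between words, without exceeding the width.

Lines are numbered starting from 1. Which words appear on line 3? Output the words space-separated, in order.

Answer: matrix keyboard

Derivation:
Line 1: ['sweet', 'bridge'] (min_width=12, slack=5)
Line 2: ['green', 'window'] (min_width=12, slack=5)
Line 3: ['matrix', 'keyboard'] (min_width=15, slack=2)
Line 4: ['voice', 'picture', 'is'] (min_width=16, slack=1)
Line 5: ['bear', 'sleepy'] (min_width=11, slack=6)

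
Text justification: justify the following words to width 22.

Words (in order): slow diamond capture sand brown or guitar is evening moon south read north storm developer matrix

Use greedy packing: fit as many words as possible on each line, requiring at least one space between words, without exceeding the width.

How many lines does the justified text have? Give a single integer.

Line 1: ['slow', 'diamond', 'capture'] (min_width=20, slack=2)
Line 2: ['sand', 'brown', 'or', 'guitar'] (min_width=20, slack=2)
Line 3: ['is', 'evening', 'moon', 'south'] (min_width=21, slack=1)
Line 4: ['read', 'north', 'storm'] (min_width=16, slack=6)
Line 5: ['developer', 'matrix'] (min_width=16, slack=6)
Total lines: 5

Answer: 5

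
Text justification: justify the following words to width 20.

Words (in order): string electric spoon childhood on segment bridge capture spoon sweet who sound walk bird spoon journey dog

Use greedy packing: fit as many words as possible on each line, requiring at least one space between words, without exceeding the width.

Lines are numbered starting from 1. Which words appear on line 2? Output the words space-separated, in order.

Line 1: ['string', 'electric'] (min_width=15, slack=5)
Line 2: ['spoon', 'childhood', 'on'] (min_width=18, slack=2)
Line 3: ['segment', 'bridge'] (min_width=14, slack=6)
Line 4: ['capture', 'spoon', 'sweet'] (min_width=19, slack=1)
Line 5: ['who', 'sound', 'walk', 'bird'] (min_width=19, slack=1)
Line 6: ['spoon', 'journey', 'dog'] (min_width=17, slack=3)

Answer: spoon childhood on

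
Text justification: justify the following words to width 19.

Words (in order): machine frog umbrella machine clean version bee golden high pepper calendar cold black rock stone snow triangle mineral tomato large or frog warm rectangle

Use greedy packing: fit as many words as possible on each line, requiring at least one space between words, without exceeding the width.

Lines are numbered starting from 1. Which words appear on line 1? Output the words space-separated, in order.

Answer: machine frog

Derivation:
Line 1: ['machine', 'frog'] (min_width=12, slack=7)
Line 2: ['umbrella', 'machine'] (min_width=16, slack=3)
Line 3: ['clean', 'version', 'bee'] (min_width=17, slack=2)
Line 4: ['golden', 'high', 'pepper'] (min_width=18, slack=1)
Line 5: ['calendar', 'cold', 'black'] (min_width=19, slack=0)
Line 6: ['rock', 'stone', 'snow'] (min_width=15, slack=4)
Line 7: ['triangle', 'mineral'] (min_width=16, slack=3)
Line 8: ['tomato', 'large', 'or'] (min_width=15, slack=4)
Line 9: ['frog', 'warm', 'rectangle'] (min_width=19, slack=0)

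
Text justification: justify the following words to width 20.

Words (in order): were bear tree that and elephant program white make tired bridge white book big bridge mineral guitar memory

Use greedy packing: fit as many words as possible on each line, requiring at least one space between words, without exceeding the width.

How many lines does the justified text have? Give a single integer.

Line 1: ['were', 'bear', 'tree', 'that'] (min_width=19, slack=1)
Line 2: ['and', 'elephant', 'program'] (min_width=20, slack=0)
Line 3: ['white', 'make', 'tired'] (min_width=16, slack=4)
Line 4: ['bridge', 'white', 'book'] (min_width=17, slack=3)
Line 5: ['big', 'bridge', 'mineral'] (min_width=18, slack=2)
Line 6: ['guitar', 'memory'] (min_width=13, slack=7)
Total lines: 6

Answer: 6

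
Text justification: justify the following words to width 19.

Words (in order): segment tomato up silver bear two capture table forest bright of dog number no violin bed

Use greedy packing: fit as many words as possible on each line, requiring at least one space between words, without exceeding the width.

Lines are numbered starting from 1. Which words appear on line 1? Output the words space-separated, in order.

Line 1: ['segment', 'tomato', 'up'] (min_width=17, slack=2)
Line 2: ['silver', 'bear', 'two'] (min_width=15, slack=4)
Line 3: ['capture', 'table'] (min_width=13, slack=6)
Line 4: ['forest', 'bright', 'of'] (min_width=16, slack=3)
Line 5: ['dog', 'number', 'no'] (min_width=13, slack=6)
Line 6: ['violin', 'bed'] (min_width=10, slack=9)

Answer: segment tomato up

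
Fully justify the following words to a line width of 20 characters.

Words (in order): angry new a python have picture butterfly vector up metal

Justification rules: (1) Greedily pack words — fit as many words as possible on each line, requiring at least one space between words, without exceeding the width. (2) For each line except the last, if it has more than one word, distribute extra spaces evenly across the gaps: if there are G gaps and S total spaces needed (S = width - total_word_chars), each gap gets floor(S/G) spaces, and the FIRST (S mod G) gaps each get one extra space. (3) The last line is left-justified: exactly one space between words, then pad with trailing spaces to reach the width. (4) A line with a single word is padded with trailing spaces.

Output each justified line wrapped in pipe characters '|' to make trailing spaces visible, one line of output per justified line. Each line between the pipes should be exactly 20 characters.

Line 1: ['angry', 'new', 'a', 'python'] (min_width=18, slack=2)
Line 2: ['have', 'picture'] (min_width=12, slack=8)
Line 3: ['butterfly', 'vector', 'up'] (min_width=19, slack=1)
Line 4: ['metal'] (min_width=5, slack=15)

Answer: |angry  new  a python|
|have         picture|
|butterfly  vector up|
|metal               |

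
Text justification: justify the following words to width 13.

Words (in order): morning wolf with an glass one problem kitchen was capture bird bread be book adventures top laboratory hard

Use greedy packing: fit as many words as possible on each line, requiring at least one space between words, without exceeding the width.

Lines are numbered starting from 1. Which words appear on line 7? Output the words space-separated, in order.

Line 1: ['morning', 'wolf'] (min_width=12, slack=1)
Line 2: ['with', 'an', 'glass'] (min_width=13, slack=0)
Line 3: ['one', 'problem'] (min_width=11, slack=2)
Line 4: ['kitchen', 'was'] (min_width=11, slack=2)
Line 5: ['capture', 'bird'] (min_width=12, slack=1)
Line 6: ['bread', 'be', 'book'] (min_width=13, slack=0)
Line 7: ['adventures'] (min_width=10, slack=3)
Line 8: ['top'] (min_width=3, slack=10)
Line 9: ['laboratory'] (min_width=10, slack=3)
Line 10: ['hard'] (min_width=4, slack=9)

Answer: adventures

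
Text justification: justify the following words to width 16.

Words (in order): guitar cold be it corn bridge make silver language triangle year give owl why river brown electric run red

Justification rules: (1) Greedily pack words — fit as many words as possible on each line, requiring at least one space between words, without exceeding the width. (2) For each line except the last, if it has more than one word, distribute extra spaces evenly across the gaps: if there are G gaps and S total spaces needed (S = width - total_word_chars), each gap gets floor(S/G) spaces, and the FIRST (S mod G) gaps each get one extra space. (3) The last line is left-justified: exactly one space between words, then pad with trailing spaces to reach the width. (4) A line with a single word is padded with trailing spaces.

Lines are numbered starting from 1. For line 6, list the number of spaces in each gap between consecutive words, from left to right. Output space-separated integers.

Line 1: ['guitar', 'cold', 'be'] (min_width=14, slack=2)
Line 2: ['it', 'corn', 'bridge'] (min_width=14, slack=2)
Line 3: ['make', 'silver'] (min_width=11, slack=5)
Line 4: ['language'] (min_width=8, slack=8)
Line 5: ['triangle', 'year'] (min_width=13, slack=3)
Line 6: ['give', 'owl', 'why'] (min_width=12, slack=4)
Line 7: ['river', 'brown'] (min_width=11, slack=5)
Line 8: ['electric', 'run', 'red'] (min_width=16, slack=0)

Answer: 3 3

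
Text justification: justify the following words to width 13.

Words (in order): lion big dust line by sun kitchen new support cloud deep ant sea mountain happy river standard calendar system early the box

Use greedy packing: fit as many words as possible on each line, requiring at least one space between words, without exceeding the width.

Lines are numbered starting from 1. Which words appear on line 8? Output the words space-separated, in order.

Answer: standard

Derivation:
Line 1: ['lion', 'big', 'dust'] (min_width=13, slack=0)
Line 2: ['line', 'by', 'sun'] (min_width=11, slack=2)
Line 3: ['kitchen', 'new'] (min_width=11, slack=2)
Line 4: ['support', 'cloud'] (min_width=13, slack=0)
Line 5: ['deep', 'ant', 'sea'] (min_width=12, slack=1)
Line 6: ['mountain'] (min_width=8, slack=5)
Line 7: ['happy', 'river'] (min_width=11, slack=2)
Line 8: ['standard'] (min_width=8, slack=5)
Line 9: ['calendar'] (min_width=8, slack=5)
Line 10: ['system', 'early'] (min_width=12, slack=1)
Line 11: ['the', 'box'] (min_width=7, slack=6)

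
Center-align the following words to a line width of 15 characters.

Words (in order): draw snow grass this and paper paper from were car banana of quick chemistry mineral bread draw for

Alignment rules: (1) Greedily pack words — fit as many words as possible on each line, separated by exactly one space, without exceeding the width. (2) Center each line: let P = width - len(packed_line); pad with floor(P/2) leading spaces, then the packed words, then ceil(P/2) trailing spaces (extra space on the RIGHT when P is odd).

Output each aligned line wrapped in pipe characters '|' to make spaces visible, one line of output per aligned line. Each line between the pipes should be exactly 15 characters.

Line 1: ['draw', 'snow', 'grass'] (min_width=15, slack=0)
Line 2: ['this', 'and', 'paper'] (min_width=14, slack=1)
Line 3: ['paper', 'from', 'were'] (min_width=15, slack=0)
Line 4: ['car', 'banana', 'of'] (min_width=13, slack=2)
Line 5: ['quick', 'chemistry'] (min_width=15, slack=0)
Line 6: ['mineral', 'bread'] (min_width=13, slack=2)
Line 7: ['draw', 'for'] (min_width=8, slack=7)

Answer: |draw snow grass|
|this and paper |
|paper from were|
| car banana of |
|quick chemistry|
| mineral bread |
|   draw for    |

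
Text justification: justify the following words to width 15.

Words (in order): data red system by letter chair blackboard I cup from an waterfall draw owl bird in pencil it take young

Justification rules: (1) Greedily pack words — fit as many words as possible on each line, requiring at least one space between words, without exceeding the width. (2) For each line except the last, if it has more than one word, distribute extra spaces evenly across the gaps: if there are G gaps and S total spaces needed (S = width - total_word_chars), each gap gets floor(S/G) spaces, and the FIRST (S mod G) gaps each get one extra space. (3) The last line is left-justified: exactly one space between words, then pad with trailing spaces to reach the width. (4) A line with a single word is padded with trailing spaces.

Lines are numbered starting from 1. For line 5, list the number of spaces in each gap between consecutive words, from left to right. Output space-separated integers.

Line 1: ['data', 'red', 'system'] (min_width=15, slack=0)
Line 2: ['by', 'letter', 'chair'] (min_width=15, slack=0)
Line 3: ['blackboard', 'I'] (min_width=12, slack=3)
Line 4: ['cup', 'from', 'an'] (min_width=11, slack=4)
Line 5: ['waterfall', 'draw'] (min_width=14, slack=1)
Line 6: ['owl', 'bird', 'in'] (min_width=11, slack=4)
Line 7: ['pencil', 'it', 'take'] (min_width=14, slack=1)
Line 8: ['young'] (min_width=5, slack=10)

Answer: 2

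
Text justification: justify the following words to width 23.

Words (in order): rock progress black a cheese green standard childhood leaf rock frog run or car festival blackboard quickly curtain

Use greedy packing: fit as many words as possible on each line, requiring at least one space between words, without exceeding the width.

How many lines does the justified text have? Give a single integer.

Line 1: ['rock', 'progress', 'black', 'a'] (min_width=21, slack=2)
Line 2: ['cheese', 'green', 'standard'] (min_width=21, slack=2)
Line 3: ['childhood', 'leaf', 'rock'] (min_width=19, slack=4)
Line 4: ['frog', 'run', 'or', 'car'] (min_width=15, slack=8)
Line 5: ['festival', 'blackboard'] (min_width=19, slack=4)
Line 6: ['quickly', 'curtain'] (min_width=15, slack=8)
Total lines: 6

Answer: 6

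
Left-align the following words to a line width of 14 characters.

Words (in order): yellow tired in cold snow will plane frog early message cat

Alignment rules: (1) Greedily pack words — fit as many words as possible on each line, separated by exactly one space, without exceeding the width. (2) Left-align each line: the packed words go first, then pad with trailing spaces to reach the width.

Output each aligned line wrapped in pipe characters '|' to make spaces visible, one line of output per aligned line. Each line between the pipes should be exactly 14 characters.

Line 1: ['yellow', 'tired'] (min_width=12, slack=2)
Line 2: ['in', 'cold', 'snow'] (min_width=12, slack=2)
Line 3: ['will', 'plane'] (min_width=10, slack=4)
Line 4: ['frog', 'early'] (min_width=10, slack=4)
Line 5: ['message', 'cat'] (min_width=11, slack=3)

Answer: |yellow tired  |
|in cold snow  |
|will plane    |
|frog early    |
|message cat   |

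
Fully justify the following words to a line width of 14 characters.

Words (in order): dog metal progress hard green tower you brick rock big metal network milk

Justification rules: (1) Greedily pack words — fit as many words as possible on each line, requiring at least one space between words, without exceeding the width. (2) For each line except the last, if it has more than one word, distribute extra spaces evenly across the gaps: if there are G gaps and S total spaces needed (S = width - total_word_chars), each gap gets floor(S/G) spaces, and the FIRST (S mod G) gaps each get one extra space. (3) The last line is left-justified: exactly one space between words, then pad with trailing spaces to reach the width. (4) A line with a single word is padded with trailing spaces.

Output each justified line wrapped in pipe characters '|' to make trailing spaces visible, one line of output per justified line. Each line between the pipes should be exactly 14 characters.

Answer: |dog      metal|
|progress  hard|
|green    tower|
|you brick rock|
|big      metal|
|network milk  |

Derivation:
Line 1: ['dog', 'metal'] (min_width=9, slack=5)
Line 2: ['progress', 'hard'] (min_width=13, slack=1)
Line 3: ['green', 'tower'] (min_width=11, slack=3)
Line 4: ['you', 'brick', 'rock'] (min_width=14, slack=0)
Line 5: ['big', 'metal'] (min_width=9, slack=5)
Line 6: ['network', 'milk'] (min_width=12, slack=2)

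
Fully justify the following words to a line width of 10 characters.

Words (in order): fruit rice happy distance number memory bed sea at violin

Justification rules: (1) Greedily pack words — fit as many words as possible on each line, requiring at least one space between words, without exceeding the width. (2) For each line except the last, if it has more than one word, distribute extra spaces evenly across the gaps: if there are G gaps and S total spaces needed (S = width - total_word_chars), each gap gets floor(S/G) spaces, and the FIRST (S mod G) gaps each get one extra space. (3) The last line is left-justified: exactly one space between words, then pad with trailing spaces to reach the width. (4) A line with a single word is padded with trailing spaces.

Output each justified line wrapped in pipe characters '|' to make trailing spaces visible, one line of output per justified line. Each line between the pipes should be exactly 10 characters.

Answer: |fruit rice|
|happy     |
|distance  |
|number    |
|memory bed|
|sea     at|
|violin    |

Derivation:
Line 1: ['fruit', 'rice'] (min_width=10, slack=0)
Line 2: ['happy'] (min_width=5, slack=5)
Line 3: ['distance'] (min_width=8, slack=2)
Line 4: ['number'] (min_width=6, slack=4)
Line 5: ['memory', 'bed'] (min_width=10, slack=0)
Line 6: ['sea', 'at'] (min_width=6, slack=4)
Line 7: ['violin'] (min_width=6, slack=4)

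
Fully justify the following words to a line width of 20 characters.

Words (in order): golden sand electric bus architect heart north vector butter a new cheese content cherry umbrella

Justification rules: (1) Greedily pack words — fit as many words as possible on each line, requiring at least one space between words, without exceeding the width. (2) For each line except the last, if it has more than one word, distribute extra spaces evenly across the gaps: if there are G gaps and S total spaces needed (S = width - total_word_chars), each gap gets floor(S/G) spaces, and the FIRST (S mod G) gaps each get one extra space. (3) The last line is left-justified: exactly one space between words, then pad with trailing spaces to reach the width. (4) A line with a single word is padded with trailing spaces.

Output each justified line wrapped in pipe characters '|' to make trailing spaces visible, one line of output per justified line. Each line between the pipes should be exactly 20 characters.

Line 1: ['golden', 'sand', 'electric'] (min_width=20, slack=0)
Line 2: ['bus', 'architect', 'heart'] (min_width=19, slack=1)
Line 3: ['north', 'vector', 'butter'] (min_width=19, slack=1)
Line 4: ['a', 'new', 'cheese', 'content'] (min_width=20, slack=0)
Line 5: ['cherry', 'umbrella'] (min_width=15, slack=5)

Answer: |golden sand electric|
|bus  architect heart|
|north  vector butter|
|a new cheese content|
|cherry umbrella     |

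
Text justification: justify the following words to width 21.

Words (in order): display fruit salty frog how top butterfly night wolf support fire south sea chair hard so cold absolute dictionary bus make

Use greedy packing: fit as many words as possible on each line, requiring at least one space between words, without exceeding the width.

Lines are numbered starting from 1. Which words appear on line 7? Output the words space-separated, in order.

Answer: dictionary bus make

Derivation:
Line 1: ['display', 'fruit', 'salty'] (min_width=19, slack=2)
Line 2: ['frog', 'how', 'top'] (min_width=12, slack=9)
Line 3: ['butterfly', 'night', 'wolf'] (min_width=20, slack=1)
Line 4: ['support', 'fire', 'south'] (min_width=18, slack=3)
Line 5: ['sea', 'chair', 'hard', 'so'] (min_width=17, slack=4)
Line 6: ['cold', 'absolute'] (min_width=13, slack=8)
Line 7: ['dictionary', 'bus', 'make'] (min_width=19, slack=2)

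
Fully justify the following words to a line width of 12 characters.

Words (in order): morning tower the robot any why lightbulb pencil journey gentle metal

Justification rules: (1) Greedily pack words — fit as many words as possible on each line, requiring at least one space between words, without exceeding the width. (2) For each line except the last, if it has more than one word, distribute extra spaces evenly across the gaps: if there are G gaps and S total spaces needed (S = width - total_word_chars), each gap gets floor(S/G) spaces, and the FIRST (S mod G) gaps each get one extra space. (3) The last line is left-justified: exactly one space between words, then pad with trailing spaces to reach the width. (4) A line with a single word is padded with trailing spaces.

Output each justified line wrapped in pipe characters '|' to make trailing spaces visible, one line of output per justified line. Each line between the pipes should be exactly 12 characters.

Line 1: ['morning'] (min_width=7, slack=5)
Line 2: ['tower', 'the'] (min_width=9, slack=3)
Line 3: ['robot', 'any'] (min_width=9, slack=3)
Line 4: ['why'] (min_width=3, slack=9)
Line 5: ['lightbulb'] (min_width=9, slack=3)
Line 6: ['pencil'] (min_width=6, slack=6)
Line 7: ['journey'] (min_width=7, slack=5)
Line 8: ['gentle', 'metal'] (min_width=12, slack=0)

Answer: |morning     |
|tower    the|
|robot    any|
|why         |
|lightbulb   |
|pencil      |
|journey     |
|gentle metal|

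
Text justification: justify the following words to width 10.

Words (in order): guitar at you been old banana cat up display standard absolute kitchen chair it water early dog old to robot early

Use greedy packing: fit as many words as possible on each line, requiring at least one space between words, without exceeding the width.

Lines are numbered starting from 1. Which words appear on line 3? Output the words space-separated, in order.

Line 1: ['guitar', 'at'] (min_width=9, slack=1)
Line 2: ['you', 'been'] (min_width=8, slack=2)
Line 3: ['old', 'banana'] (min_width=10, slack=0)
Line 4: ['cat', 'up'] (min_width=6, slack=4)
Line 5: ['display'] (min_width=7, slack=3)
Line 6: ['standard'] (min_width=8, slack=2)
Line 7: ['absolute'] (min_width=8, slack=2)
Line 8: ['kitchen'] (min_width=7, slack=3)
Line 9: ['chair', 'it'] (min_width=8, slack=2)
Line 10: ['water'] (min_width=5, slack=5)
Line 11: ['early', 'dog'] (min_width=9, slack=1)
Line 12: ['old', 'to'] (min_width=6, slack=4)
Line 13: ['robot'] (min_width=5, slack=5)
Line 14: ['early'] (min_width=5, slack=5)

Answer: old banana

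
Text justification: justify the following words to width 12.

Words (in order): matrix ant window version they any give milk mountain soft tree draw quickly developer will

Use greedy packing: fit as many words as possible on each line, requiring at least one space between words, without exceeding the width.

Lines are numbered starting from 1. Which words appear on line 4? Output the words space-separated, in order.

Line 1: ['matrix', 'ant'] (min_width=10, slack=2)
Line 2: ['window'] (min_width=6, slack=6)
Line 3: ['version', 'they'] (min_width=12, slack=0)
Line 4: ['any', 'give'] (min_width=8, slack=4)
Line 5: ['milk'] (min_width=4, slack=8)
Line 6: ['mountain'] (min_width=8, slack=4)
Line 7: ['soft', 'tree'] (min_width=9, slack=3)
Line 8: ['draw', 'quickly'] (min_width=12, slack=0)
Line 9: ['developer'] (min_width=9, slack=3)
Line 10: ['will'] (min_width=4, slack=8)

Answer: any give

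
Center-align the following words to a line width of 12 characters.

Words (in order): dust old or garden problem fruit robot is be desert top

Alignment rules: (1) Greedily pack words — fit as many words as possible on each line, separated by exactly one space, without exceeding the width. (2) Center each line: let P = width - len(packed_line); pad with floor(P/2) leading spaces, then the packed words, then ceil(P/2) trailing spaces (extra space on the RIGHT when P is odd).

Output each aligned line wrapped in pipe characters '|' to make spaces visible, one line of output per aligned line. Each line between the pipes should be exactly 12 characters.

Line 1: ['dust', 'old', 'or'] (min_width=11, slack=1)
Line 2: ['garden'] (min_width=6, slack=6)
Line 3: ['problem'] (min_width=7, slack=5)
Line 4: ['fruit', 'robot'] (min_width=11, slack=1)
Line 5: ['is', 'be', 'desert'] (min_width=12, slack=0)
Line 6: ['top'] (min_width=3, slack=9)

Answer: |dust old or |
|   garden   |
|  problem   |
|fruit robot |
|is be desert|
|    top     |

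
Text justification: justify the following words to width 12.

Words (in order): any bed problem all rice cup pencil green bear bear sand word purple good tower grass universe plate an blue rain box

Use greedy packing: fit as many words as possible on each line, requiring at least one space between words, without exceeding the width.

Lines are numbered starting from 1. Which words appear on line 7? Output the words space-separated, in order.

Line 1: ['any', 'bed'] (min_width=7, slack=5)
Line 2: ['problem', 'all'] (min_width=11, slack=1)
Line 3: ['rice', 'cup'] (min_width=8, slack=4)
Line 4: ['pencil', 'green'] (min_width=12, slack=0)
Line 5: ['bear', 'bear'] (min_width=9, slack=3)
Line 6: ['sand', 'word'] (min_width=9, slack=3)
Line 7: ['purple', 'good'] (min_width=11, slack=1)
Line 8: ['tower', 'grass'] (min_width=11, slack=1)
Line 9: ['universe'] (min_width=8, slack=4)
Line 10: ['plate', 'an'] (min_width=8, slack=4)
Line 11: ['blue', 'rain'] (min_width=9, slack=3)
Line 12: ['box'] (min_width=3, slack=9)

Answer: purple good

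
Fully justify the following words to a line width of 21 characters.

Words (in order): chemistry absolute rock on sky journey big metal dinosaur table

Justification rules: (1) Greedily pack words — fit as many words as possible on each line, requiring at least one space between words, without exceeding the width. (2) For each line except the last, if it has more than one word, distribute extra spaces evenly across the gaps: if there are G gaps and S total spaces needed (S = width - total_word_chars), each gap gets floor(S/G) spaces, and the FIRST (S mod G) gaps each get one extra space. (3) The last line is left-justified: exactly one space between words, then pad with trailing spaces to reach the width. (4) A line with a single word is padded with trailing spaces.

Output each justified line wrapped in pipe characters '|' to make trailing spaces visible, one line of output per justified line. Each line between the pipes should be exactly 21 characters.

Answer: |chemistry    absolute|
|rock  on  sky journey|
|big   metal  dinosaur|
|table                |

Derivation:
Line 1: ['chemistry', 'absolute'] (min_width=18, slack=3)
Line 2: ['rock', 'on', 'sky', 'journey'] (min_width=19, slack=2)
Line 3: ['big', 'metal', 'dinosaur'] (min_width=18, slack=3)
Line 4: ['table'] (min_width=5, slack=16)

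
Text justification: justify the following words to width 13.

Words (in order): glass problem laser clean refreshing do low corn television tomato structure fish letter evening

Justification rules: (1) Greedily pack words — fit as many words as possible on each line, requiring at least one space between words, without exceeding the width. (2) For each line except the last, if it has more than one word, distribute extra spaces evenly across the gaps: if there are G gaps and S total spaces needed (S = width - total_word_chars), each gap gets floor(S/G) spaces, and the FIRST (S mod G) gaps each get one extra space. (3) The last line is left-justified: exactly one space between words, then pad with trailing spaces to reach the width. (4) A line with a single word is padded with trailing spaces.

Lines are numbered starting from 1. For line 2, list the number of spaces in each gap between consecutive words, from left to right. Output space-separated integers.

Line 1: ['glass', 'problem'] (min_width=13, slack=0)
Line 2: ['laser', 'clean'] (min_width=11, slack=2)
Line 3: ['refreshing', 'do'] (min_width=13, slack=0)
Line 4: ['low', 'corn'] (min_width=8, slack=5)
Line 5: ['television'] (min_width=10, slack=3)
Line 6: ['tomato'] (min_width=6, slack=7)
Line 7: ['structure'] (min_width=9, slack=4)
Line 8: ['fish', 'letter'] (min_width=11, slack=2)
Line 9: ['evening'] (min_width=7, slack=6)

Answer: 3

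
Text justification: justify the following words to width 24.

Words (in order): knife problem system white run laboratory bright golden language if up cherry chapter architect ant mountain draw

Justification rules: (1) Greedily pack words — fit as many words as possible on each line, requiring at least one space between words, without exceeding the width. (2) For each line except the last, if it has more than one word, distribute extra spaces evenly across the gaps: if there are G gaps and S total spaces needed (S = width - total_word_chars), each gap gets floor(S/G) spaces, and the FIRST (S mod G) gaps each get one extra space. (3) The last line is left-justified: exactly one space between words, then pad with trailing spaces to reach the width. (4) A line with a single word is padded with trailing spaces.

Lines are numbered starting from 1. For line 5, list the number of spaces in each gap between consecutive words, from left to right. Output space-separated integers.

Answer: 2 2

Derivation:
Line 1: ['knife', 'problem', 'system'] (min_width=20, slack=4)
Line 2: ['white', 'run', 'laboratory'] (min_width=20, slack=4)
Line 3: ['bright', 'golden', 'language'] (min_width=22, slack=2)
Line 4: ['if', 'up', 'cherry', 'chapter'] (min_width=20, slack=4)
Line 5: ['architect', 'ant', 'mountain'] (min_width=22, slack=2)
Line 6: ['draw'] (min_width=4, slack=20)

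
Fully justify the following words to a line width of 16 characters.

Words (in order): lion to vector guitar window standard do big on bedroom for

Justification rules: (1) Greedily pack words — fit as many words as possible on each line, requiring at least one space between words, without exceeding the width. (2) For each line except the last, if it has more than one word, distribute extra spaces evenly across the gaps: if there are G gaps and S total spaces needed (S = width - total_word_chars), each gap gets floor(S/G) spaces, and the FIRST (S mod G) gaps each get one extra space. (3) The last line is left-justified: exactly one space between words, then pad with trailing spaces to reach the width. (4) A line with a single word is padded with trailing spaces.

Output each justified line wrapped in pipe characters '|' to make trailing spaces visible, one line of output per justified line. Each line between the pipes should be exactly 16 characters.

Answer: |lion  to  vector|
|guitar    window|
|standard  do big|
|on bedroom for  |

Derivation:
Line 1: ['lion', 'to', 'vector'] (min_width=14, slack=2)
Line 2: ['guitar', 'window'] (min_width=13, slack=3)
Line 3: ['standard', 'do', 'big'] (min_width=15, slack=1)
Line 4: ['on', 'bedroom', 'for'] (min_width=14, slack=2)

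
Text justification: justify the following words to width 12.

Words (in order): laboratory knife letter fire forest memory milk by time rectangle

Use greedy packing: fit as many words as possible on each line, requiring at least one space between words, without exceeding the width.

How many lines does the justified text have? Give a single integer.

Answer: 6

Derivation:
Line 1: ['laboratory'] (min_width=10, slack=2)
Line 2: ['knife', 'letter'] (min_width=12, slack=0)
Line 3: ['fire', 'forest'] (min_width=11, slack=1)
Line 4: ['memory', 'milk'] (min_width=11, slack=1)
Line 5: ['by', 'time'] (min_width=7, slack=5)
Line 6: ['rectangle'] (min_width=9, slack=3)
Total lines: 6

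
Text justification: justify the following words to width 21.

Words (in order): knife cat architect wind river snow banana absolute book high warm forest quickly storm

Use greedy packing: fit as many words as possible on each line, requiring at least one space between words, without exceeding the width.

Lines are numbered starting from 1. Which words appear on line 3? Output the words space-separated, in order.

Answer: banana absolute book

Derivation:
Line 1: ['knife', 'cat', 'architect'] (min_width=19, slack=2)
Line 2: ['wind', 'river', 'snow'] (min_width=15, slack=6)
Line 3: ['banana', 'absolute', 'book'] (min_width=20, slack=1)
Line 4: ['high', 'warm', 'forest'] (min_width=16, slack=5)
Line 5: ['quickly', 'storm'] (min_width=13, slack=8)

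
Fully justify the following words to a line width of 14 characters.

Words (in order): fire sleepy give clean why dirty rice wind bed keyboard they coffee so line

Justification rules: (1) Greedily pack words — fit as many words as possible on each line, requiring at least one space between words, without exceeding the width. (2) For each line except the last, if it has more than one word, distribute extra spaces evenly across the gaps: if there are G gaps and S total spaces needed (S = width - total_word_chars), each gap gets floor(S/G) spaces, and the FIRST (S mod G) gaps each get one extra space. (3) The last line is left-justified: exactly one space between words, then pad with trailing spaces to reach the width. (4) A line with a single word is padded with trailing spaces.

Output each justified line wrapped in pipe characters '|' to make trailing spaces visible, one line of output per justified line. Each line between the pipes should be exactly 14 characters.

Answer: |fire    sleepy|
|give clean why|
|dirty     rice|
|wind       bed|
|keyboard  they|
|coffee so line|

Derivation:
Line 1: ['fire', 'sleepy'] (min_width=11, slack=3)
Line 2: ['give', 'clean', 'why'] (min_width=14, slack=0)
Line 3: ['dirty', 'rice'] (min_width=10, slack=4)
Line 4: ['wind', 'bed'] (min_width=8, slack=6)
Line 5: ['keyboard', 'they'] (min_width=13, slack=1)
Line 6: ['coffee', 'so', 'line'] (min_width=14, slack=0)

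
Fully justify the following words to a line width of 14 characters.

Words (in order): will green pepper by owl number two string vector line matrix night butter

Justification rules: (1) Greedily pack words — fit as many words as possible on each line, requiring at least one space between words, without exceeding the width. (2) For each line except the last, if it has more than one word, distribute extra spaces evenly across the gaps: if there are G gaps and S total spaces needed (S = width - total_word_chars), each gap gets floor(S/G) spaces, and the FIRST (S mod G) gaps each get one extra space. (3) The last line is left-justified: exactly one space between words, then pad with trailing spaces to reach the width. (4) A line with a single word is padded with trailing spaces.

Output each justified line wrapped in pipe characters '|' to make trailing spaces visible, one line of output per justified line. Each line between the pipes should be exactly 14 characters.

Line 1: ['will', 'green'] (min_width=10, slack=4)
Line 2: ['pepper', 'by', 'owl'] (min_width=13, slack=1)
Line 3: ['number', 'two'] (min_width=10, slack=4)
Line 4: ['string', 'vector'] (min_width=13, slack=1)
Line 5: ['line', 'matrix'] (min_width=11, slack=3)
Line 6: ['night', 'butter'] (min_width=12, slack=2)

Answer: |will     green|
|pepper  by owl|
|number     two|
|string  vector|
|line    matrix|
|night butter  |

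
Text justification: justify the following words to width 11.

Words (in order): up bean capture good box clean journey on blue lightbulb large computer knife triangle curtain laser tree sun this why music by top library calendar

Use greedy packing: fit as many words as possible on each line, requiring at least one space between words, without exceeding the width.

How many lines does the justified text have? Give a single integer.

Line 1: ['up', 'bean'] (min_width=7, slack=4)
Line 2: ['capture'] (min_width=7, slack=4)
Line 3: ['good', 'box'] (min_width=8, slack=3)
Line 4: ['clean'] (min_width=5, slack=6)
Line 5: ['journey', 'on'] (min_width=10, slack=1)
Line 6: ['blue'] (min_width=4, slack=7)
Line 7: ['lightbulb'] (min_width=9, slack=2)
Line 8: ['large'] (min_width=5, slack=6)
Line 9: ['computer'] (min_width=8, slack=3)
Line 10: ['knife'] (min_width=5, slack=6)
Line 11: ['triangle'] (min_width=8, slack=3)
Line 12: ['curtain'] (min_width=7, slack=4)
Line 13: ['laser', 'tree'] (min_width=10, slack=1)
Line 14: ['sun', 'this'] (min_width=8, slack=3)
Line 15: ['why', 'music'] (min_width=9, slack=2)
Line 16: ['by', 'top'] (min_width=6, slack=5)
Line 17: ['library'] (min_width=7, slack=4)
Line 18: ['calendar'] (min_width=8, slack=3)
Total lines: 18

Answer: 18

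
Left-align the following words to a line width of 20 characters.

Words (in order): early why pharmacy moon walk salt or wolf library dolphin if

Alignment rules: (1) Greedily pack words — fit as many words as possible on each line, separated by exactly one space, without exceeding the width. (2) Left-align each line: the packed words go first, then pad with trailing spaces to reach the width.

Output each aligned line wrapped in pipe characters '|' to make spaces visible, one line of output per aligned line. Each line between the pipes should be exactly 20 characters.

Answer: |early why pharmacy  |
|moon walk salt or   |
|wolf library dolphin|
|if                  |

Derivation:
Line 1: ['early', 'why', 'pharmacy'] (min_width=18, slack=2)
Line 2: ['moon', 'walk', 'salt', 'or'] (min_width=17, slack=3)
Line 3: ['wolf', 'library', 'dolphin'] (min_width=20, slack=0)
Line 4: ['if'] (min_width=2, slack=18)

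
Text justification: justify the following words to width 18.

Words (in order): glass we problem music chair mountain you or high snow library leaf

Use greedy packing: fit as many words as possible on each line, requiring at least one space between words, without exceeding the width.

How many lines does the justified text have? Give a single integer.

Answer: 5

Derivation:
Line 1: ['glass', 'we', 'problem'] (min_width=16, slack=2)
Line 2: ['music', 'chair'] (min_width=11, slack=7)
Line 3: ['mountain', 'you', 'or'] (min_width=15, slack=3)
Line 4: ['high', 'snow', 'library'] (min_width=17, slack=1)
Line 5: ['leaf'] (min_width=4, slack=14)
Total lines: 5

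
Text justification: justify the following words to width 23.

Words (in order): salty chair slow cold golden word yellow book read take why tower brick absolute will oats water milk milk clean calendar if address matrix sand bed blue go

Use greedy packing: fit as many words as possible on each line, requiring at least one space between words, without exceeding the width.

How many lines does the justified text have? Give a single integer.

Line 1: ['salty', 'chair', 'slow', 'cold'] (min_width=21, slack=2)
Line 2: ['golden', 'word', 'yellow', 'book'] (min_width=23, slack=0)
Line 3: ['read', 'take', 'why', 'tower'] (min_width=19, slack=4)
Line 4: ['brick', 'absolute', 'will'] (min_width=19, slack=4)
Line 5: ['oats', 'water', 'milk', 'milk'] (min_width=20, slack=3)
Line 6: ['clean', 'calendar', 'if'] (min_width=17, slack=6)
Line 7: ['address', 'matrix', 'sand', 'bed'] (min_width=23, slack=0)
Line 8: ['blue', 'go'] (min_width=7, slack=16)
Total lines: 8

Answer: 8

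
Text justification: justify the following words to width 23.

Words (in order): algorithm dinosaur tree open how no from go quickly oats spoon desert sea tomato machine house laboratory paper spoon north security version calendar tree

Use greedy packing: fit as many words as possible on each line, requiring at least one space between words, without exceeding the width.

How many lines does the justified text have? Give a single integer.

Line 1: ['algorithm', 'dinosaur', 'tree'] (min_width=23, slack=0)
Line 2: ['open', 'how', 'no', 'from', 'go'] (min_width=19, slack=4)
Line 3: ['quickly', 'oats', 'spoon'] (min_width=18, slack=5)
Line 4: ['desert', 'sea', 'tomato'] (min_width=17, slack=6)
Line 5: ['machine', 'house'] (min_width=13, slack=10)
Line 6: ['laboratory', 'paper', 'spoon'] (min_width=22, slack=1)
Line 7: ['north', 'security', 'version'] (min_width=22, slack=1)
Line 8: ['calendar', 'tree'] (min_width=13, slack=10)
Total lines: 8

Answer: 8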